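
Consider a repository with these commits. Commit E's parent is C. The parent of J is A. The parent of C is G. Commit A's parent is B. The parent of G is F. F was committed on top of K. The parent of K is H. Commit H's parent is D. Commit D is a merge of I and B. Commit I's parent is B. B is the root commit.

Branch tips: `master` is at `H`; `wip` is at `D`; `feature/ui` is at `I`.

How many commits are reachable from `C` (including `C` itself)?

Walking parent pointers from C: reachable set = {B, C, D, F, G, H, I, K}.
That is 8 commits.

8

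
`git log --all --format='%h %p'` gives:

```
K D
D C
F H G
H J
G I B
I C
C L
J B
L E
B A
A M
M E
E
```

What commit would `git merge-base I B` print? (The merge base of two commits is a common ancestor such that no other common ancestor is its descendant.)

Ancestors of I: {C, E, I, L}.
Ancestors of B: {A, B, E, M}.
Common ancestors: {E}.
The only common ancestor is E, so it is the merge base.

E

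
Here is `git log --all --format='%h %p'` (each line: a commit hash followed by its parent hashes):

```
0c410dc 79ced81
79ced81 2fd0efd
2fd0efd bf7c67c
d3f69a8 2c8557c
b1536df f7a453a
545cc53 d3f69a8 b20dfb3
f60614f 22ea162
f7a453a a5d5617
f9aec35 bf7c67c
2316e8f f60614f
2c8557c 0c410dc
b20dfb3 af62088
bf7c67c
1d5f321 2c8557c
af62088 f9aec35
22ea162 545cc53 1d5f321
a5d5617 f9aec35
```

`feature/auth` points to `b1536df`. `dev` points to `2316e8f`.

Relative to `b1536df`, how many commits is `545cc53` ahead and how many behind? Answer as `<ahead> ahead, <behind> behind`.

Reachable from 545cc53: {0c410dc, 2c8557c, 2fd0efd, 545cc53, 79ced81, af62088, b20dfb3, bf7c67c, d3f69a8, f9aec35}.
Reachable from b1536df: {a5d5617, b1536df, bf7c67c, f7a453a, f9aec35}.
Only in 545cc53's history (ahead): {0c410dc, 2c8557c, 2fd0efd, 545cc53, 79ced81, af62088, b20dfb3, d3f69a8} — 8.
Only in b1536df's history (behind): {a5d5617, b1536df, f7a453a} — 3.

8 ahead, 3 behind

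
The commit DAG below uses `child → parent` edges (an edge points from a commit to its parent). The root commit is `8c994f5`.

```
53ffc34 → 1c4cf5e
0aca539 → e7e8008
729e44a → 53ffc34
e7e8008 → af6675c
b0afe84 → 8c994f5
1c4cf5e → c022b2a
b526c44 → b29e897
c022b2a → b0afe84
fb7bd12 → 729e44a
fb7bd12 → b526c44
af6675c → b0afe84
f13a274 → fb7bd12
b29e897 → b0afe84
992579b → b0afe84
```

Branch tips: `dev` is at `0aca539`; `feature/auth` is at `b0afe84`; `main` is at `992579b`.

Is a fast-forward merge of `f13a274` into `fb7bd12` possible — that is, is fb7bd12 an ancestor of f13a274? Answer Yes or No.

Yes

A fast-forward from fb7bd12 to f13a274 is possible iff fb7bd12 is an ancestor of f13a274.
Ancestors of f13a274: {1c4cf5e, 53ffc34, 729e44a, 8c994f5, b0afe84, b29e897, b526c44, c022b2a, f13a274, fb7bd12}.
fb7bd12 is among them, so fast-forward is possible.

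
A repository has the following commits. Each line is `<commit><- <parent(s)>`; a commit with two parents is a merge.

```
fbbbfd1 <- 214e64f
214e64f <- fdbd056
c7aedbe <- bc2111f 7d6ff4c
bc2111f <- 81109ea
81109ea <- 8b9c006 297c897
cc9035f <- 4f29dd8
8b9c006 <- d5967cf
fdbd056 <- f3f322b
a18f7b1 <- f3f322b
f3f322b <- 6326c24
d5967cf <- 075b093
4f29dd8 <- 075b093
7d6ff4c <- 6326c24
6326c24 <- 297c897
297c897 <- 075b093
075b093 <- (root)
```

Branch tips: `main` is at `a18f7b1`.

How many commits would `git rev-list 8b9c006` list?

Walking parent pointers from 8b9c006: reachable set = {075b093, 8b9c006, d5967cf}.
That is 3 commits.

3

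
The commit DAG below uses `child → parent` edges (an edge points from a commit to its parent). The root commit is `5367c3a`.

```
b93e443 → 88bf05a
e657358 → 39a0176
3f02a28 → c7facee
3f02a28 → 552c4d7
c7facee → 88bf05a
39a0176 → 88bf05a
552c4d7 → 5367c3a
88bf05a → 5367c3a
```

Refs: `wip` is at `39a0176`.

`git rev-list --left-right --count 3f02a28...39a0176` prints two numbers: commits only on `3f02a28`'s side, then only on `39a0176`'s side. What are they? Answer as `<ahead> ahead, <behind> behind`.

3 ahead, 1 behind

Reachable from 3f02a28: {3f02a28, 5367c3a, 552c4d7, 88bf05a, c7facee}.
Reachable from 39a0176: {39a0176, 5367c3a, 88bf05a}.
Only in 3f02a28's history (ahead): {3f02a28, 552c4d7, c7facee} — 3.
Only in 39a0176's history (behind): {39a0176} — 1.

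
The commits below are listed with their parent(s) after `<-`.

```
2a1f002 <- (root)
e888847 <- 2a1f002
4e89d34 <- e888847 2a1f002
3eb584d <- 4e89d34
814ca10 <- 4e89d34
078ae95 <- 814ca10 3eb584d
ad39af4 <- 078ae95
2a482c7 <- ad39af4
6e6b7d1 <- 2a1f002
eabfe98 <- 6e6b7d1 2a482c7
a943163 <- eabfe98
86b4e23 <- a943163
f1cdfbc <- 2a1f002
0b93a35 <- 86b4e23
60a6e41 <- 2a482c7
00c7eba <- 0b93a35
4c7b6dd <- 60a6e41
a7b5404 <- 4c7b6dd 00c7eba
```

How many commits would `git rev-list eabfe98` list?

10

Walking parent pointers from eabfe98: reachable set = {078ae95, 2a1f002, 2a482c7, 3eb584d, 4e89d34, 6e6b7d1, 814ca10, ad39af4, e888847, eabfe98}.
That is 10 commits.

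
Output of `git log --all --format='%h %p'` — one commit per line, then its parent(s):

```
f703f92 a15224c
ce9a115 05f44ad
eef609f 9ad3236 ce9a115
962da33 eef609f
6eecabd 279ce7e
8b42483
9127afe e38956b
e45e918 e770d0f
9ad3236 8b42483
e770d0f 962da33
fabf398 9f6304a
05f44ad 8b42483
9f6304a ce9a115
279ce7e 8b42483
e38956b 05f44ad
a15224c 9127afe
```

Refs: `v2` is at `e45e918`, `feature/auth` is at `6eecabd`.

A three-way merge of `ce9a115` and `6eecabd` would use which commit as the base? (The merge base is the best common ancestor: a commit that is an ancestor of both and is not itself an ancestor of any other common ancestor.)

8b42483

Ancestors of ce9a115: {05f44ad, 8b42483, ce9a115}.
Ancestors of 6eecabd: {279ce7e, 6eecabd, 8b42483}.
Common ancestors: {8b42483}.
The only common ancestor is 8b42483, so it is the merge base.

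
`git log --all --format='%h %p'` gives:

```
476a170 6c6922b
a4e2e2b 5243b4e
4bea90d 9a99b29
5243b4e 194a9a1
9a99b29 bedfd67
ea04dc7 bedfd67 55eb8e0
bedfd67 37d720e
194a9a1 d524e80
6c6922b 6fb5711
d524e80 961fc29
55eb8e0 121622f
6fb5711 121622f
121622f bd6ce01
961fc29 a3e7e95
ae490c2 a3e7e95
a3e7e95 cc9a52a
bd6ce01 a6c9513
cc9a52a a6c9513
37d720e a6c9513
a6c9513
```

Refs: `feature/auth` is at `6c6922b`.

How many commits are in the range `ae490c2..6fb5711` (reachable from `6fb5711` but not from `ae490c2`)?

Reachable from 6fb5711: {121622f, 6fb5711, a6c9513, bd6ce01}.
Reachable from ae490c2: {a3e7e95, a6c9513, ae490c2, cc9a52a}.
In 6fb5711's history but not ae490c2's: {121622f, 6fb5711, bd6ce01} — 3 commits.

3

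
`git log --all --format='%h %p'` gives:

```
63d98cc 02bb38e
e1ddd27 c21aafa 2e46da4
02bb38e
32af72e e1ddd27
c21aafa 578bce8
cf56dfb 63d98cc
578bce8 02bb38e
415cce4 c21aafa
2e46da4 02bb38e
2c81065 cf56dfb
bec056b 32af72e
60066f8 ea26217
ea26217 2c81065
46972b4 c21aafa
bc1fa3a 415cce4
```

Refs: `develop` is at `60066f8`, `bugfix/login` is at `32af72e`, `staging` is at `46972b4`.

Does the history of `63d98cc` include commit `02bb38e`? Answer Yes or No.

Ancestors of 63d98cc (commits reachable by following parents): {02bb38e, 63d98cc}.
02bb38e is in that set, so it is an ancestor of 63d98cc.

Yes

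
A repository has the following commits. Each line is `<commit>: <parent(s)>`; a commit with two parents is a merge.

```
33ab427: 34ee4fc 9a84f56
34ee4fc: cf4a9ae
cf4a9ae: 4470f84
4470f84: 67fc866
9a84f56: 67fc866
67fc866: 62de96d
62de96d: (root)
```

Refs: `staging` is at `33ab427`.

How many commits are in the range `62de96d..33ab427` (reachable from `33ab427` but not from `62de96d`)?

6

Reachable from 33ab427: {33ab427, 34ee4fc, 4470f84, 62de96d, 67fc866, 9a84f56, cf4a9ae}.
Reachable from 62de96d: {62de96d}.
In 33ab427's history but not 62de96d's: {33ab427, 34ee4fc, 4470f84, 67fc866, 9a84f56, cf4a9ae} — 6 commits.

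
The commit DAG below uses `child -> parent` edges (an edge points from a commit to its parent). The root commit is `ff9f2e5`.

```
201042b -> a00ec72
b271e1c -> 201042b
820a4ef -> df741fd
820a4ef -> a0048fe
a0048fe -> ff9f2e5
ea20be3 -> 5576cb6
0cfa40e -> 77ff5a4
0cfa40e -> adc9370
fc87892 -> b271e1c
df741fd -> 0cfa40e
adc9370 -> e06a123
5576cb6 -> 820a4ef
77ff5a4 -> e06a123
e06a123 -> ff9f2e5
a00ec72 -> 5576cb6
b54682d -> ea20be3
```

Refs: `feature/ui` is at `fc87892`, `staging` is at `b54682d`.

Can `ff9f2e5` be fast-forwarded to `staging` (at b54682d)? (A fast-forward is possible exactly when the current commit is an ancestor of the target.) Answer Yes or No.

A fast-forward from ff9f2e5 to b54682d is possible iff ff9f2e5 is an ancestor of b54682d.
Ancestors of b54682d: {0cfa40e, 5576cb6, 77ff5a4, 820a4ef, a0048fe, adc9370, b54682d, df741fd, e06a123, ea20be3, ff9f2e5}.
ff9f2e5 is among them, so fast-forward is possible.

Yes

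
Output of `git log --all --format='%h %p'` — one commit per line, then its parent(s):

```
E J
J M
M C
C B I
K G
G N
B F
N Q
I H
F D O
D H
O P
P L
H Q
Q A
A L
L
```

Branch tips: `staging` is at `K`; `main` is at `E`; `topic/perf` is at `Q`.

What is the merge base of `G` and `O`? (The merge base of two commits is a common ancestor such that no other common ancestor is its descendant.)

Ancestors of G: {A, G, L, N, Q}.
Ancestors of O: {L, O, P}.
Common ancestors: {L}.
The only common ancestor is L, so it is the merge base.

L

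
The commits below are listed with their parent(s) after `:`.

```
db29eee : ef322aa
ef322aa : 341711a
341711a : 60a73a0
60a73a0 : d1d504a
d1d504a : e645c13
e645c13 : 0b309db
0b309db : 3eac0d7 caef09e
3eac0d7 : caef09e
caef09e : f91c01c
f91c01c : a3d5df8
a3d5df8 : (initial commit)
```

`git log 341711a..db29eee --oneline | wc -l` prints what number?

2

Reachable from db29eee: {0b309db, 341711a, 3eac0d7, 60a73a0, a3d5df8, caef09e, d1d504a, db29eee, e645c13, ef322aa, f91c01c}.
Reachable from 341711a: {0b309db, 341711a, 3eac0d7, 60a73a0, a3d5df8, caef09e, d1d504a, e645c13, f91c01c}.
In db29eee's history but not 341711a's: {db29eee, ef322aa} — 2 commits.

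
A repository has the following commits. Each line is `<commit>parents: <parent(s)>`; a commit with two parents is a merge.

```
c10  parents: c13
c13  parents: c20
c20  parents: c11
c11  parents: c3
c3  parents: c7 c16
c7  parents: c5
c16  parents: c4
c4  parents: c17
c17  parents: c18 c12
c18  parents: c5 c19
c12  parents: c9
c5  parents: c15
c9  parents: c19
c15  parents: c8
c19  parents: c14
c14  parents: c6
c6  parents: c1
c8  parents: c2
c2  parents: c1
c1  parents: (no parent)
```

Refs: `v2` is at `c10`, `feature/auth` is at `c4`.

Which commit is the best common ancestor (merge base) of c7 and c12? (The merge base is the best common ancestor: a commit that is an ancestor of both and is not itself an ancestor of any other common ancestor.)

Ancestors of c7: {c1, c15, c2, c5, c7, c8}.
Ancestors of c12: {c1, c12, c14, c19, c6, c9}.
Common ancestors: {c1}.
The only common ancestor is c1, so it is the merge base.

c1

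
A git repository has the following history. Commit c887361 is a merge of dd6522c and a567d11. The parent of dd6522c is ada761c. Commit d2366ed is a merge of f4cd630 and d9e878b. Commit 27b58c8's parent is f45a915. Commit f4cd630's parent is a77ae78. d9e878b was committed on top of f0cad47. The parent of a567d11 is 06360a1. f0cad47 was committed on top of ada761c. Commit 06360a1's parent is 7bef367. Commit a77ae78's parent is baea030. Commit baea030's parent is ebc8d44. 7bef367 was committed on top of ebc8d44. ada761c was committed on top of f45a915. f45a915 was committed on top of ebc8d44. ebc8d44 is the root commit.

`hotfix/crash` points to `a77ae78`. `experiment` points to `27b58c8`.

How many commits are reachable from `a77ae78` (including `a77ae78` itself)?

Walking parent pointers from a77ae78: reachable set = {a77ae78, baea030, ebc8d44}.
That is 3 commits.

3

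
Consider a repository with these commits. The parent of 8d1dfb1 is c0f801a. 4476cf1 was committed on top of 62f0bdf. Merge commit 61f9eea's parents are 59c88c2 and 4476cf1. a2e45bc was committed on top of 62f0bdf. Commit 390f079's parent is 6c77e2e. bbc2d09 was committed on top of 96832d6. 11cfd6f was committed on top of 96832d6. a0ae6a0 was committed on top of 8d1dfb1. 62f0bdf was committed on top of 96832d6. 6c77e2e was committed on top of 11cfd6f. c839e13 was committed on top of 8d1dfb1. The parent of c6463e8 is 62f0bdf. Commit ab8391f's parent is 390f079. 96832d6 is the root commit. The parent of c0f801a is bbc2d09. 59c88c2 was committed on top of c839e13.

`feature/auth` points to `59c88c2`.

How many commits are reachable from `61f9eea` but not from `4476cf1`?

6

Reachable from 61f9eea: {4476cf1, 59c88c2, 61f9eea, 62f0bdf, 8d1dfb1, 96832d6, bbc2d09, c0f801a, c839e13}.
Reachable from 4476cf1: {4476cf1, 62f0bdf, 96832d6}.
In 61f9eea's history but not 4476cf1's: {59c88c2, 61f9eea, 8d1dfb1, bbc2d09, c0f801a, c839e13} — 6 commits.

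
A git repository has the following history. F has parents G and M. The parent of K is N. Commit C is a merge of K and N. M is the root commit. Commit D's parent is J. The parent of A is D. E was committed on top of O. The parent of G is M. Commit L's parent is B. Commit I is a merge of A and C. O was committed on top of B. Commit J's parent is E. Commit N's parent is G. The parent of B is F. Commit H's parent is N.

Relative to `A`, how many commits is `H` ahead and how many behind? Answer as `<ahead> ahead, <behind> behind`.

Reachable from H: {G, H, M, N}.
Reachable from A: {A, B, D, E, F, G, J, M, O}.
Only in H's history (ahead): {H, N} — 2.
Only in A's history (behind): {A, B, D, E, F, J, O} — 7.

2 ahead, 7 behind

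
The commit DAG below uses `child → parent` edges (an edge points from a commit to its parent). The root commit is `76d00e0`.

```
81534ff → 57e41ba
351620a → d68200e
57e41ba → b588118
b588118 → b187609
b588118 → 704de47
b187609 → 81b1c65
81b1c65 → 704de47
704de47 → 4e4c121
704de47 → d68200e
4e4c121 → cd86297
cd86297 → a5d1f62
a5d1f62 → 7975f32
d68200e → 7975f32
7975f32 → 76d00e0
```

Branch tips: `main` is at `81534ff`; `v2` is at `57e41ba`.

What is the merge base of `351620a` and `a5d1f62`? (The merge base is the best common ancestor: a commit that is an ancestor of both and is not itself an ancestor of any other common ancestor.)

7975f32

Ancestors of 351620a: {351620a, 76d00e0, 7975f32, d68200e}.
Ancestors of a5d1f62: {76d00e0, 7975f32, a5d1f62}.
Common ancestors: {76d00e0, 7975f32}.
Among these, 7975f32 is not an ancestor of any other common ancestor — it is the merge base.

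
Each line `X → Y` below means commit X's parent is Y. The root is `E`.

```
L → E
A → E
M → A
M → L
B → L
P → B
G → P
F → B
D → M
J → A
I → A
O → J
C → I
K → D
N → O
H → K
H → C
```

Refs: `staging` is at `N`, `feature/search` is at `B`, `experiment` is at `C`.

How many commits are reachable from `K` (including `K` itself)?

Walking parent pointers from K: reachable set = {A, D, E, K, L, M}.
That is 6 commits.

6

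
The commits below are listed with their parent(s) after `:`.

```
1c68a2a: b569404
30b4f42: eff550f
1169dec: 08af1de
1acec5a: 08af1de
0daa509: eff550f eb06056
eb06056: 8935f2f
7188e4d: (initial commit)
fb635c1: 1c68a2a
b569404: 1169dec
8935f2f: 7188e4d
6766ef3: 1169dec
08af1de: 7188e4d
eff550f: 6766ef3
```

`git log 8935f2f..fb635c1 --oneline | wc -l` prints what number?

Reachable from fb635c1: {08af1de, 1169dec, 1c68a2a, 7188e4d, b569404, fb635c1}.
Reachable from 8935f2f: {7188e4d, 8935f2f}.
In fb635c1's history but not 8935f2f's: {08af1de, 1169dec, 1c68a2a, b569404, fb635c1} — 5 commits.

5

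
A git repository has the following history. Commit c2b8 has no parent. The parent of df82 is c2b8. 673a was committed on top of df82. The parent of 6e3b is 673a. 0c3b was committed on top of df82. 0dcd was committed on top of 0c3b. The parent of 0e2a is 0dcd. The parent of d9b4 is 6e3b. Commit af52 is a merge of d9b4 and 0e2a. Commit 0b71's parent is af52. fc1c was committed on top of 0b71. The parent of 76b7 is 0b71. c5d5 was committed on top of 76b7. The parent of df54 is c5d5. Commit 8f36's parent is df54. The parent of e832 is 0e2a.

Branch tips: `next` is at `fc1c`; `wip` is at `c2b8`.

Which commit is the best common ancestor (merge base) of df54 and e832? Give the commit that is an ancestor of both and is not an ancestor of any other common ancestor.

Ancestors of df54: {0b71, 0c3b, 0dcd, 0e2a, 673a, 6e3b, 76b7, af52, c2b8, c5d5, d9b4, df54, df82}.
Ancestors of e832: {0c3b, 0dcd, 0e2a, c2b8, df82, e832}.
Common ancestors: {0c3b, 0dcd, 0e2a, c2b8, df82}.
Among these, 0e2a is not an ancestor of any other common ancestor — it is the merge base.

0e2a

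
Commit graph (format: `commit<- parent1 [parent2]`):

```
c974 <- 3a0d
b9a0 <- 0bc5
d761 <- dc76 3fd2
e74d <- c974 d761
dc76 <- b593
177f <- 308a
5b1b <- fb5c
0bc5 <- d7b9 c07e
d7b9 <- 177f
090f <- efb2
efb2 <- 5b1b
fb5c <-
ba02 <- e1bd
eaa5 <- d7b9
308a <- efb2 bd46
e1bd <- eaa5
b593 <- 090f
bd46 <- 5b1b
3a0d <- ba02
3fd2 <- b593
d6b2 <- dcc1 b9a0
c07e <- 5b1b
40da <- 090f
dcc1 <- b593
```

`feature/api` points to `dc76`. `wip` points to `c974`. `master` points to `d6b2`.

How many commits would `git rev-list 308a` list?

Walking parent pointers from 308a: reachable set = {308a, 5b1b, bd46, efb2, fb5c}.
That is 5 commits.

5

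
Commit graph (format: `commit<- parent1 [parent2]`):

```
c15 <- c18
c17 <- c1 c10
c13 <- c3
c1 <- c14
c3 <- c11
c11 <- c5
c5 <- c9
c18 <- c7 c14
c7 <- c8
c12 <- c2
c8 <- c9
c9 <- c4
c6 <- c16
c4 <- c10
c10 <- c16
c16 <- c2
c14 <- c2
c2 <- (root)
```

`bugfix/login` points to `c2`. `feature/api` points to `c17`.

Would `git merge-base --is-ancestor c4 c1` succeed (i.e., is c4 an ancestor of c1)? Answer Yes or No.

Ancestors of c1: {c1, c14, c2}.
c4 is not in that set, so it is not an ancestor of c1.

No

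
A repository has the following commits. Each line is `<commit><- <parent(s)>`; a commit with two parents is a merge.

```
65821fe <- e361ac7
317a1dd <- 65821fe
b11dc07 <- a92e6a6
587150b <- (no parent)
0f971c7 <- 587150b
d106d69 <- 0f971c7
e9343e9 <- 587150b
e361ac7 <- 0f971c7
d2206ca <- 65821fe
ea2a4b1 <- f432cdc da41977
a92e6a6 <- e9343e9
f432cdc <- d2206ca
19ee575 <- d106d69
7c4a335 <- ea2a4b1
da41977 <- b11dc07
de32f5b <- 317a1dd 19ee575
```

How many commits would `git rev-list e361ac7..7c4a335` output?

9

Reachable from 7c4a335: {0f971c7, 587150b, 65821fe, 7c4a335, a92e6a6, b11dc07, d2206ca, da41977, e361ac7, e9343e9, ea2a4b1, f432cdc}.
Reachable from e361ac7: {0f971c7, 587150b, e361ac7}.
In 7c4a335's history but not e361ac7's: {65821fe, 7c4a335, a92e6a6, b11dc07, d2206ca, da41977, e9343e9, ea2a4b1, f432cdc} — 9 commits.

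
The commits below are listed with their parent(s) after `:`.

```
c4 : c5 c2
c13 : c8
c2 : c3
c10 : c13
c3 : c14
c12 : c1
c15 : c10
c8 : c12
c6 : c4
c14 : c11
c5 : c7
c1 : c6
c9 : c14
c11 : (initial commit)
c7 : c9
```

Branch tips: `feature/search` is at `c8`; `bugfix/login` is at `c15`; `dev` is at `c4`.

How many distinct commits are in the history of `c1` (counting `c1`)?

Walking parent pointers from c1: reachable set = {c1, c11, c14, c2, c3, c4, c5, c6, c7, c9}.
That is 10 commits.

10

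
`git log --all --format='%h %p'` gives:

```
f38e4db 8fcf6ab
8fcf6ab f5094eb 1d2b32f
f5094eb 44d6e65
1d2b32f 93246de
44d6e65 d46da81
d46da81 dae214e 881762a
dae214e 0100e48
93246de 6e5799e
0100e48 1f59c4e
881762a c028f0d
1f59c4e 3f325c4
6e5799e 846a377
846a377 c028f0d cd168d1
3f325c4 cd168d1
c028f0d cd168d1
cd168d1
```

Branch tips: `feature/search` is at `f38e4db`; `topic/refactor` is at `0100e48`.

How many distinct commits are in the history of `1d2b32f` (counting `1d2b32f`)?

6

Walking parent pointers from 1d2b32f: reachable set = {1d2b32f, 6e5799e, 846a377, 93246de, c028f0d, cd168d1}.
That is 6 commits.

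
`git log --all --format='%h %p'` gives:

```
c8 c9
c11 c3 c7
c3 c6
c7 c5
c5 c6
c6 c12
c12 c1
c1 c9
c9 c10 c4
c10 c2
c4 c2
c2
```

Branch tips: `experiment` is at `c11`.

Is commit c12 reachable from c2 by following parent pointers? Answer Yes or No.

Ancestors of c2: {c2}.
c12 is not in that set, so it is not an ancestor of c2.

No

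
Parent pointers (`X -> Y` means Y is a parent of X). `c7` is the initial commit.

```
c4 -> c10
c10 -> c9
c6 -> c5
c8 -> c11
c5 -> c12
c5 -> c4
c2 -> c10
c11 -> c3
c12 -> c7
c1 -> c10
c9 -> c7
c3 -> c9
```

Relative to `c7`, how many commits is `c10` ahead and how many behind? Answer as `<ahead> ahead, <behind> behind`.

2 ahead, 0 behind

Reachable from c10: {c10, c7, c9}.
Reachable from c7: {c7}.
Only in c10's history (ahead): {c10, c9} — 2.
Only in c7's history (behind): {} — 0.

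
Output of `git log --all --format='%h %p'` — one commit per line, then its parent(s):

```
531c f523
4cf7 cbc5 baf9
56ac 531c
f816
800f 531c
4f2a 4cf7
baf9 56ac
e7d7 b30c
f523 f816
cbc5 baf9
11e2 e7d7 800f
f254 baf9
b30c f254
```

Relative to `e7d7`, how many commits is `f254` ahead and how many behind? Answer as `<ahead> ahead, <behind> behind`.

0 ahead, 2 behind

Reachable from f254: {531c, 56ac, baf9, f254, f523, f816}.
Reachable from e7d7: {531c, 56ac, b30c, baf9, e7d7, f254, f523, f816}.
Only in f254's history (ahead): {} — 0.
Only in e7d7's history (behind): {b30c, e7d7} — 2.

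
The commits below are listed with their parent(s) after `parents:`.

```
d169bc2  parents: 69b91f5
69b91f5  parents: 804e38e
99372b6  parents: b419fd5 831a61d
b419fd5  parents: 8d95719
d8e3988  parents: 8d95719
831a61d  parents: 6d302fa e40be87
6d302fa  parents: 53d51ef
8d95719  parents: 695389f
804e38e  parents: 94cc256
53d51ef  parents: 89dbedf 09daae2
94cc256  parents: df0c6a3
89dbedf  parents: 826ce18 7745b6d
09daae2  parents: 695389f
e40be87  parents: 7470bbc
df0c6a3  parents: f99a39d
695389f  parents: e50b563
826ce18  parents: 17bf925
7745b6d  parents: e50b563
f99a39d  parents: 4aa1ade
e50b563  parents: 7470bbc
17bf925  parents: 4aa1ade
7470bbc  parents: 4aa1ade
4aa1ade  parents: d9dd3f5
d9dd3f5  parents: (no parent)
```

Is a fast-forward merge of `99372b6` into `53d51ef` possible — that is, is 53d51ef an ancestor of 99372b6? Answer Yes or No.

Yes

A fast-forward from 53d51ef to 99372b6 is possible iff 53d51ef is an ancestor of 99372b6.
Ancestors of 99372b6: {09daae2, 17bf925, 4aa1ade, 53d51ef, 695389f, 6d302fa, 7470bbc, 7745b6d, 826ce18, 831a61d, 89dbedf, 8d95719, 99372b6, b419fd5, d9dd3f5, e40be87, e50b563}.
53d51ef is among them, so fast-forward is possible.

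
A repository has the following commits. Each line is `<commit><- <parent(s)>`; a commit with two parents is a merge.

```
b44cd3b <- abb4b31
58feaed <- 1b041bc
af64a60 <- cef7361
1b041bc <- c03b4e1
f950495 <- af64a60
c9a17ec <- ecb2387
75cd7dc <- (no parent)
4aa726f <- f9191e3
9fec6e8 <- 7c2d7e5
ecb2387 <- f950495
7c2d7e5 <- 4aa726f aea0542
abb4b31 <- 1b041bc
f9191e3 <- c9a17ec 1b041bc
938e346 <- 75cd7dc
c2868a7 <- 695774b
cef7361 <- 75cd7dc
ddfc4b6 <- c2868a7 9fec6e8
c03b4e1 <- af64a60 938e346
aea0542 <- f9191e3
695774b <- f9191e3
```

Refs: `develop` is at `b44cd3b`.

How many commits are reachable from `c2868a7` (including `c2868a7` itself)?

12

Walking parent pointers from c2868a7: reachable set = {1b041bc, 695774b, 75cd7dc, 938e346, af64a60, c03b4e1, c2868a7, c9a17ec, cef7361, ecb2387, f9191e3, f950495}.
That is 12 commits.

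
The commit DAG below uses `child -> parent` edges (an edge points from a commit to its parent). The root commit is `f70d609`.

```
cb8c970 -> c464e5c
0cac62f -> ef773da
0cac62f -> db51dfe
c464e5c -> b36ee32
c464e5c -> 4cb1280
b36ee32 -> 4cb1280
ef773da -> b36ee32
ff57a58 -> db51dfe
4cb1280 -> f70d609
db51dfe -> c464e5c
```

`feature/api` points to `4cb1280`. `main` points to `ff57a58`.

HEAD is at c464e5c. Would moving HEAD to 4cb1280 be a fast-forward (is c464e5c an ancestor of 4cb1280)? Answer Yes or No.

No

A fast-forward from c464e5c to 4cb1280 is possible iff c464e5c is an ancestor of 4cb1280.
Ancestors of 4cb1280: {4cb1280, f70d609}.
c464e5c is not among them, so fast-forward is not possible.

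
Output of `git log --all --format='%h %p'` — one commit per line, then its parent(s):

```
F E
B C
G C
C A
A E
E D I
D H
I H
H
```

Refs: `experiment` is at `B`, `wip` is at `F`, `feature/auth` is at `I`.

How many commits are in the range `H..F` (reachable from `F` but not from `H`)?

4

Reachable from F: {D, E, F, H, I}.
Reachable from H: {H}.
In F's history but not H's: {D, E, F, I} — 4 commits.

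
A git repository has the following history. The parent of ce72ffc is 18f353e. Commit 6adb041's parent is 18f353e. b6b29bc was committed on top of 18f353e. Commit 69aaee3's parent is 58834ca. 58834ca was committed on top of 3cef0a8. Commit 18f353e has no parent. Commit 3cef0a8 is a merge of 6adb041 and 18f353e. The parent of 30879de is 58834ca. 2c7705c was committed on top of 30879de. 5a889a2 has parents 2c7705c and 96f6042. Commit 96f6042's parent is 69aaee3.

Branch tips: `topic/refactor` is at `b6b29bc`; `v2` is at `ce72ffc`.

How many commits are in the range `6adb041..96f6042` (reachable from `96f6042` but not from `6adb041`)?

Reachable from 96f6042: {18f353e, 3cef0a8, 58834ca, 69aaee3, 6adb041, 96f6042}.
Reachable from 6adb041: {18f353e, 6adb041}.
In 96f6042's history but not 6adb041's: {3cef0a8, 58834ca, 69aaee3, 96f6042} — 4 commits.

4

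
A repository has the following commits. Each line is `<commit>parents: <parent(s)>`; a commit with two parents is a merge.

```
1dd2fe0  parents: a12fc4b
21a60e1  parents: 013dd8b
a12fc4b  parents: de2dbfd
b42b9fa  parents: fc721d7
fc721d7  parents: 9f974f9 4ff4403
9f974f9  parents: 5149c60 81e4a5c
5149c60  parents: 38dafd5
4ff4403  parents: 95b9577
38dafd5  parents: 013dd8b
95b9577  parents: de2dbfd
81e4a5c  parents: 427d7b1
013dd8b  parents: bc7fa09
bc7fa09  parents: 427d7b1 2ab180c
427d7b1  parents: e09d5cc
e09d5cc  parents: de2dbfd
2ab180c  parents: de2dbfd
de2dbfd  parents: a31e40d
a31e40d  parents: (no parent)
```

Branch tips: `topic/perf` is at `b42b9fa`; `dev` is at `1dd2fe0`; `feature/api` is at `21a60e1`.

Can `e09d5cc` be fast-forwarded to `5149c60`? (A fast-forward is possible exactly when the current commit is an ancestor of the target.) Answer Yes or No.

Yes

A fast-forward from e09d5cc to 5149c60 is possible iff e09d5cc is an ancestor of 5149c60.
Ancestors of 5149c60: {013dd8b, 2ab180c, 38dafd5, 427d7b1, 5149c60, a31e40d, bc7fa09, de2dbfd, e09d5cc}.
e09d5cc is among them, so fast-forward is possible.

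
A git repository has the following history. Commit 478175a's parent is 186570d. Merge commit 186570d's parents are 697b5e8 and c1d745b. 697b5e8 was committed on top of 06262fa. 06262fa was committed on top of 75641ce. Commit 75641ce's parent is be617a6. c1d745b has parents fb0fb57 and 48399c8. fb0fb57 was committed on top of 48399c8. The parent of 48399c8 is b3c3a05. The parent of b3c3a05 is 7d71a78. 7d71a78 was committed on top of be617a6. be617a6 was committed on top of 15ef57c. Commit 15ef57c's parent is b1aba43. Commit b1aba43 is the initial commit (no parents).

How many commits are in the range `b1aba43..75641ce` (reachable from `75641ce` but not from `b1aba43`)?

Reachable from 75641ce: {15ef57c, 75641ce, b1aba43, be617a6}.
Reachable from b1aba43: {b1aba43}.
In 75641ce's history but not b1aba43's: {15ef57c, 75641ce, be617a6} — 3 commits.

3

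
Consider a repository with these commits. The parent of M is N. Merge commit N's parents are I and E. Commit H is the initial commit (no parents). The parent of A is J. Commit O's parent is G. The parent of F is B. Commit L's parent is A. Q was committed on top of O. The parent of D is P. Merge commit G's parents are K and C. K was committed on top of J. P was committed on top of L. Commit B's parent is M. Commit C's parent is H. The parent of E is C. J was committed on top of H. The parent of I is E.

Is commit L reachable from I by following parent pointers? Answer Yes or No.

No

Ancestors of I: {C, E, H, I}.
L is not in that set, so it is not an ancestor of I.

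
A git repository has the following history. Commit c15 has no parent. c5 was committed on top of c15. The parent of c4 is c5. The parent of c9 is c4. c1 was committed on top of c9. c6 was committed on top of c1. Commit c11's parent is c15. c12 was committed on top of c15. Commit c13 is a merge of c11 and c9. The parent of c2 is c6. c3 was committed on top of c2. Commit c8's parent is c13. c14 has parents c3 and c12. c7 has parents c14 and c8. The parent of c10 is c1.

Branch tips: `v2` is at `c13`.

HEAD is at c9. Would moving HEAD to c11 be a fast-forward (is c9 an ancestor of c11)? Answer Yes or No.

A fast-forward from c9 to c11 is possible iff c9 is an ancestor of c11.
Ancestors of c11: {c11, c15}.
c9 is not among them, so fast-forward is not possible.

No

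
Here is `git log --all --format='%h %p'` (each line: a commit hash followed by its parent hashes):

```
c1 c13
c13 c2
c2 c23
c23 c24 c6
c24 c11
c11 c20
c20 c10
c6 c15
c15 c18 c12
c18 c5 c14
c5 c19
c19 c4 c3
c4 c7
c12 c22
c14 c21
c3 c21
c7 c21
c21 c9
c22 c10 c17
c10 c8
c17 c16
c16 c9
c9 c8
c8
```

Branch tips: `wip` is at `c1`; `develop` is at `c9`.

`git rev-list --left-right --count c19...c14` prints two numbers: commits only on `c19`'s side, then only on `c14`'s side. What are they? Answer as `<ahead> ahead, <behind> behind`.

4 ahead, 1 behind

Reachable from c19: {c19, c21, c3, c4, c7, c8, c9}.
Reachable from c14: {c14, c21, c8, c9}.
Only in c19's history (ahead): {c19, c3, c4, c7} — 4.
Only in c14's history (behind): {c14} — 1.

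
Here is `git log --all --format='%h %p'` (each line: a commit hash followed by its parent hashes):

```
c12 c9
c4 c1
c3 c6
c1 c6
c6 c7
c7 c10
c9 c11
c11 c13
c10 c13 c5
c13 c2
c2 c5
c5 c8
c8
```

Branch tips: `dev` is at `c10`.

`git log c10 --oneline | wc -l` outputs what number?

Walking parent pointers from c10: reachable set = {c10, c13, c2, c5, c8}.
That is 5 commits.

5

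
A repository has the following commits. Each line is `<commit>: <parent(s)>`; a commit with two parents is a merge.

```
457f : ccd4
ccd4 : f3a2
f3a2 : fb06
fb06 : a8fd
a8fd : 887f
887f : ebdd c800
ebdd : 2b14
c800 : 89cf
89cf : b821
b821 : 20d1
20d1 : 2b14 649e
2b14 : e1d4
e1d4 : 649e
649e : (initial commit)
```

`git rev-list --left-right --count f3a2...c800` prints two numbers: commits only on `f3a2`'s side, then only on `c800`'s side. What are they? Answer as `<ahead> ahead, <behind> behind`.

Reachable from f3a2: {20d1, 2b14, 649e, 887f, 89cf, a8fd, b821, c800, e1d4, ebdd, f3a2, fb06}.
Reachable from c800: {20d1, 2b14, 649e, 89cf, b821, c800, e1d4}.
Only in f3a2's history (ahead): {887f, a8fd, ebdd, f3a2, fb06} — 5.
Only in c800's history (behind): {} — 0.

5 ahead, 0 behind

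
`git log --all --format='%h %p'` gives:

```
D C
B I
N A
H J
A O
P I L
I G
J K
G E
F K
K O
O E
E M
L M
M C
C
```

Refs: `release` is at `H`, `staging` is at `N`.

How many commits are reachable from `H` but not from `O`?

Reachable from H: {C, E, H, J, K, M, O}.
Reachable from O: {C, E, M, O}.
In H's history but not O's: {H, J, K} — 3 commits.

3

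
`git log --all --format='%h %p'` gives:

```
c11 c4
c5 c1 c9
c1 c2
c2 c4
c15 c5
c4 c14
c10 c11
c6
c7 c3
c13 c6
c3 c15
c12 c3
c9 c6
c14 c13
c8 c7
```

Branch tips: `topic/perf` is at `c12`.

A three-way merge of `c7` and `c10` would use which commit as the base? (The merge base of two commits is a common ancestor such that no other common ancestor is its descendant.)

Ancestors of c7: {c1, c13, c14, c15, c2, c3, c4, c5, c6, c7, c9}.
Ancestors of c10: {c10, c11, c13, c14, c4, c6}.
Common ancestors: {c13, c14, c4, c6}.
Among these, c4 is not an ancestor of any other common ancestor — it is the merge base.

c4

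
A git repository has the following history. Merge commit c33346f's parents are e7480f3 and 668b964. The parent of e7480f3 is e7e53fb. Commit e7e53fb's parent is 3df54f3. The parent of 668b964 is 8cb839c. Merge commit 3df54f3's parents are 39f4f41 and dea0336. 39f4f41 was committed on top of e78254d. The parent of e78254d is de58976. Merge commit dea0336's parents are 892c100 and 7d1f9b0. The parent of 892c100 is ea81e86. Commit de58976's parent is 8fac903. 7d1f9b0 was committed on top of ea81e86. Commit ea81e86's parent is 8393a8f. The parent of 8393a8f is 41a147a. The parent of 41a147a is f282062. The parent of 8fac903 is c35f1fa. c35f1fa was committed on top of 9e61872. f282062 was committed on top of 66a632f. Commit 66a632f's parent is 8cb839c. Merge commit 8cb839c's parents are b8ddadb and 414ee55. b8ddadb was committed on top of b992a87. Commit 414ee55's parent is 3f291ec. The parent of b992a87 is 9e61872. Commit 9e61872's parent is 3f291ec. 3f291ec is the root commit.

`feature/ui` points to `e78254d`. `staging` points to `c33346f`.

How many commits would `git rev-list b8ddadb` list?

4

Walking parent pointers from b8ddadb: reachable set = {3f291ec, 9e61872, b8ddadb, b992a87}.
That is 4 commits.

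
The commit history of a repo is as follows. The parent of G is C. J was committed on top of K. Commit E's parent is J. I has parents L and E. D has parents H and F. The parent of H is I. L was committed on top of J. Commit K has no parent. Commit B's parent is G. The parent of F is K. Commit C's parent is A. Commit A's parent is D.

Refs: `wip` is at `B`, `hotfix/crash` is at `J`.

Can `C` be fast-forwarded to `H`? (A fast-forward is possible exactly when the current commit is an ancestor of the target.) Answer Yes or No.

No

A fast-forward from C to H is possible iff C is an ancestor of H.
Ancestors of H: {E, H, I, J, K, L}.
C is not among them, so fast-forward is not possible.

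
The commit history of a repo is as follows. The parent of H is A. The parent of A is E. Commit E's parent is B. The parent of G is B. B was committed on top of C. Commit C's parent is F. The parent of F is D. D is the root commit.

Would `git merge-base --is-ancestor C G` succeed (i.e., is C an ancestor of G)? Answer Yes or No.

Yes

Ancestors of G (commits reachable by following parents): {B, C, D, F, G}.
C is in that set, so it is an ancestor of G.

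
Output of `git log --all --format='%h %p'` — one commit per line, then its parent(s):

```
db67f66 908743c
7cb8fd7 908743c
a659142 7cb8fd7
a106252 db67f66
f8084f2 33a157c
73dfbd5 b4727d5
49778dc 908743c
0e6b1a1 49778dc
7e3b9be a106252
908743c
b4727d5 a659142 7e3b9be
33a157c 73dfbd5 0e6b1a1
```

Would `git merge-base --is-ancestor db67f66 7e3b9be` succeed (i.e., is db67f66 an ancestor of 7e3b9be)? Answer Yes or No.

Ancestors of 7e3b9be (commits reachable by following parents): {7e3b9be, 908743c, a106252, db67f66}.
db67f66 is in that set, so it is an ancestor of 7e3b9be.

Yes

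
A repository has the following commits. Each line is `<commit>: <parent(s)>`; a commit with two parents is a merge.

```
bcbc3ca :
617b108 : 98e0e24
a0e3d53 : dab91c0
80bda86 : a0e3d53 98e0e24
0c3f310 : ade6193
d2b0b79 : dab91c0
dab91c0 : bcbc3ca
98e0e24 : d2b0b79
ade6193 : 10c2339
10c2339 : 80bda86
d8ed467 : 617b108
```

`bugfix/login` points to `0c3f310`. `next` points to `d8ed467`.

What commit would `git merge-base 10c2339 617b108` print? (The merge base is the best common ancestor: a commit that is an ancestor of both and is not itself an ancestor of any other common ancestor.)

Ancestors of 10c2339: {10c2339, 80bda86, 98e0e24, a0e3d53, bcbc3ca, d2b0b79, dab91c0}.
Ancestors of 617b108: {617b108, 98e0e24, bcbc3ca, d2b0b79, dab91c0}.
Common ancestors: {98e0e24, bcbc3ca, d2b0b79, dab91c0}.
Among these, 98e0e24 is not an ancestor of any other common ancestor — it is the merge base.

98e0e24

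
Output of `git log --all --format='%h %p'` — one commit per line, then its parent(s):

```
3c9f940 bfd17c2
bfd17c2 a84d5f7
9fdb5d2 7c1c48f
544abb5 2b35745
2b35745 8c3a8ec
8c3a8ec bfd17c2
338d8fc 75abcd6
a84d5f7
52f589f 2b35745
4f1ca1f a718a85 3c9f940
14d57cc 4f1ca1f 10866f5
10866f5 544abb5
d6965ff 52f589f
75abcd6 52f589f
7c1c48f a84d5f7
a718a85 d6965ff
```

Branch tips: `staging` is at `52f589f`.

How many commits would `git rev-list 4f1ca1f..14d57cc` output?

Reachable from 14d57cc: {10866f5, 14d57cc, 2b35745, 3c9f940, 4f1ca1f, 52f589f, 544abb5, 8c3a8ec, a718a85, a84d5f7, bfd17c2, d6965ff}.
Reachable from 4f1ca1f: {2b35745, 3c9f940, 4f1ca1f, 52f589f, 8c3a8ec, a718a85, a84d5f7, bfd17c2, d6965ff}.
In 14d57cc's history but not 4f1ca1f's: {10866f5, 14d57cc, 544abb5} — 3 commits.

3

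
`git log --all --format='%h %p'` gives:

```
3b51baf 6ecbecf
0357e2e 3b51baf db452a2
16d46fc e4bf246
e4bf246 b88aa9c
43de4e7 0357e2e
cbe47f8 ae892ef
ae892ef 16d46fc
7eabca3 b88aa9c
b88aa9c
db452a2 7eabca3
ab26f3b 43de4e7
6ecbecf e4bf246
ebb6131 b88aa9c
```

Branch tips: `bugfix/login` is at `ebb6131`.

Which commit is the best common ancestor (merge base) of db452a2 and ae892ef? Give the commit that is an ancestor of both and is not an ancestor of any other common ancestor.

b88aa9c

Ancestors of db452a2: {7eabca3, b88aa9c, db452a2}.
Ancestors of ae892ef: {16d46fc, ae892ef, b88aa9c, e4bf246}.
Common ancestors: {b88aa9c}.
The only common ancestor is b88aa9c, so it is the merge base.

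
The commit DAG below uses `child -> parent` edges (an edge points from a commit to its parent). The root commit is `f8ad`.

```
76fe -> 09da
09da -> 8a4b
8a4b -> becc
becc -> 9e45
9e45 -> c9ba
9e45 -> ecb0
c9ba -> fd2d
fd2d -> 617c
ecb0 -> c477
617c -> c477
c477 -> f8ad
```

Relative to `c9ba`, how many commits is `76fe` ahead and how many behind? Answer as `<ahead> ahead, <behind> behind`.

6 ahead, 0 behind

Reachable from 76fe: {09da, 617c, 76fe, 8a4b, 9e45, becc, c477, c9ba, ecb0, f8ad, fd2d}.
Reachable from c9ba: {617c, c477, c9ba, f8ad, fd2d}.
Only in 76fe's history (ahead): {09da, 76fe, 8a4b, 9e45, becc, ecb0} — 6.
Only in c9ba's history (behind): {} — 0.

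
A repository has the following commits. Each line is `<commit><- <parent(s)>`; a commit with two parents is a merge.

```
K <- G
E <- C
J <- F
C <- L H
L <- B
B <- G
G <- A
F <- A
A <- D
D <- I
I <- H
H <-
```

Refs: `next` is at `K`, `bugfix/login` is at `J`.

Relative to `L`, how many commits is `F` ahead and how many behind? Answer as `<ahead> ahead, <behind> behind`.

Reachable from F: {A, D, F, H, I}.
Reachable from L: {A, B, D, G, H, I, L}.
Only in F's history (ahead): {F} — 1.
Only in L's history (behind): {B, G, L} — 3.

1 ahead, 3 behind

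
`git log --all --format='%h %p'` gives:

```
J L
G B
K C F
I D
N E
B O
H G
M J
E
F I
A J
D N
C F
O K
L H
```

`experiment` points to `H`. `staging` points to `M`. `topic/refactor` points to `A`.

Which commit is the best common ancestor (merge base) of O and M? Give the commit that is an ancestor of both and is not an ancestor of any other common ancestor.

O

Ancestors of O: {C, D, E, F, I, K, N, O}.
Ancestors of M: {B, C, D, E, F, G, H, I, J, K, L, M, N, O}.
Common ancestors: {C, D, E, F, I, K, N, O}.
Among these, O is not an ancestor of any other common ancestor — it is the merge base.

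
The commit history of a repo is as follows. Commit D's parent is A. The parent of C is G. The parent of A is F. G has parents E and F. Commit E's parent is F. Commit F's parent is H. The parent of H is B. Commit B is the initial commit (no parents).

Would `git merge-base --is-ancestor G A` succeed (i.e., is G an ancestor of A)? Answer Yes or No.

No

Ancestors of A: {A, B, F, H}.
G is not in that set, so it is not an ancestor of A.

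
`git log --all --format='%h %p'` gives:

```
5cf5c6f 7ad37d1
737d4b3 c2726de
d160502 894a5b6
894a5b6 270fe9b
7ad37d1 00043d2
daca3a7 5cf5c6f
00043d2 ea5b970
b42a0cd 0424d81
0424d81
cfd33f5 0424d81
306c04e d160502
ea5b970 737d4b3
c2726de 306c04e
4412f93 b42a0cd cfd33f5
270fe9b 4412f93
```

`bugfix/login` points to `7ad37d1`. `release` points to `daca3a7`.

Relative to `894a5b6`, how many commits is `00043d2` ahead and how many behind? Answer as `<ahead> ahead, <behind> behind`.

Reachable from 00043d2: {00043d2, 0424d81, 270fe9b, 306c04e, 4412f93, 737d4b3, 894a5b6, b42a0cd, c2726de, cfd33f5, d160502, ea5b970}.
Reachable from 894a5b6: {0424d81, 270fe9b, 4412f93, 894a5b6, b42a0cd, cfd33f5}.
Only in 00043d2's history (ahead): {00043d2, 306c04e, 737d4b3, c2726de, d160502, ea5b970} — 6.
Only in 894a5b6's history (behind): {} — 0.

6 ahead, 0 behind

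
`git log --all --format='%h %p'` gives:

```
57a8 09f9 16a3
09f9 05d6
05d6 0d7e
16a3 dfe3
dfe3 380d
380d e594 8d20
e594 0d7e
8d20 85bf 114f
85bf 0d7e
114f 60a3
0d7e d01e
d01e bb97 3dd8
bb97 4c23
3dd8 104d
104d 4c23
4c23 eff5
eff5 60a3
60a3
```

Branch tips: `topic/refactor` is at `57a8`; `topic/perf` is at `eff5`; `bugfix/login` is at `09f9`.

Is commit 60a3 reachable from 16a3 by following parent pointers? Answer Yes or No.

Yes

Ancestors of 16a3 (commits reachable by following parents): {0d7e, 104d, 114f, 16a3, 380d, 3dd8, 4c23, 60a3, 85bf, 8d20, bb97, d01e, dfe3, e594, eff5}.
60a3 is in that set, so it is an ancestor of 16a3.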